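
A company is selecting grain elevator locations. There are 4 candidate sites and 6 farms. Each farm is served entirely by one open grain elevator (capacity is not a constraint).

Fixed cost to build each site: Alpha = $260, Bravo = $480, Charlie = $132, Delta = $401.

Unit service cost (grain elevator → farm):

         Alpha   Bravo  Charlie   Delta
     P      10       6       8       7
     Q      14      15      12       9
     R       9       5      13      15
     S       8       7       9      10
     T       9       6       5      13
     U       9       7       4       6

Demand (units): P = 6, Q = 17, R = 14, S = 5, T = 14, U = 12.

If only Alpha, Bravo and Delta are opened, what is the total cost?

Each farm is assigned to its cheapest site among the open ones.
{Alpha, Bravo, Delta}: P→Bravo 6·6=36, Q→Delta 9·17=153, R→Bravo 5·14=70, S→Bravo 7·5=35, T→Bravo 6·14=84, U→Delta 6·12=72. Service 450; fixed 1141; total 1591.

Total cost: 1591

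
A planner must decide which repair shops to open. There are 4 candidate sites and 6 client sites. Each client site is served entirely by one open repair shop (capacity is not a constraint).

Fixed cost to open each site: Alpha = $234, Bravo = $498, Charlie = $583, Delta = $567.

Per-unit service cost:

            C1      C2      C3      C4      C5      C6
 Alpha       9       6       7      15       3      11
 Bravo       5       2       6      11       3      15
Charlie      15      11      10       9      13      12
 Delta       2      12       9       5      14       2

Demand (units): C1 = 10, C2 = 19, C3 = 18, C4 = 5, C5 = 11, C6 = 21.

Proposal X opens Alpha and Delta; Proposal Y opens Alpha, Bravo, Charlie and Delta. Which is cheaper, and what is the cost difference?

Proposal X: {Alpha, Delta}: C1→Delta 2·10=20, C2→Alpha 6·19=114, C3→Alpha 7·18=126, C4→Delta 5·5=25, C5→Alpha 3·11=33, C6→Delta 2·21=42. Service 360; fixed 801; total 1161.
Proposal Y: {Alpha, Bravo, Charlie, Delta}: C1→Delta 2·10=20, C2→Bravo 2·19=38, C3→Bravo 6·18=108, C4→Delta 5·5=25, C5→Alpha 3·11=33, C6→Delta 2·21=42. Service 266; fixed 1882; total 2148.
Difference: |1161 − 2148| = 987.

Proposal X is cheaper by 987.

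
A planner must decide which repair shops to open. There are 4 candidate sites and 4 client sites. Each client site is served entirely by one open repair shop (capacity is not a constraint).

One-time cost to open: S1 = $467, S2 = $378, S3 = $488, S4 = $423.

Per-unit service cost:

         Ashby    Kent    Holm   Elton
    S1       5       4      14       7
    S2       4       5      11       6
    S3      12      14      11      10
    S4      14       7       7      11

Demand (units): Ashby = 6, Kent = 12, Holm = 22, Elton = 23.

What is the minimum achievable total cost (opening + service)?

For any fixed open set, each client site goes to its cheapest open site; total = fixed + service.
{S2}: Ashby→S2 4·6=24, Kent→S2 5·12=60, Holm→S2 11·22=242, Elton→S2 6·23=138. Service 464; fixed 378; total 842.
{S4}: service 575 + fixed 423 = 998
{S1}: Ashby→S1 5·6=30, Kent→S1 4·12=48, Holm→S1 14·22=308, Elton→S1 7·23=161. Service 547; fixed 467; total 1014.
{S1, S2, S3, S4}: service 364 + fixed 1756 = 2120
No other subset beats 842.

Minimum total cost: 842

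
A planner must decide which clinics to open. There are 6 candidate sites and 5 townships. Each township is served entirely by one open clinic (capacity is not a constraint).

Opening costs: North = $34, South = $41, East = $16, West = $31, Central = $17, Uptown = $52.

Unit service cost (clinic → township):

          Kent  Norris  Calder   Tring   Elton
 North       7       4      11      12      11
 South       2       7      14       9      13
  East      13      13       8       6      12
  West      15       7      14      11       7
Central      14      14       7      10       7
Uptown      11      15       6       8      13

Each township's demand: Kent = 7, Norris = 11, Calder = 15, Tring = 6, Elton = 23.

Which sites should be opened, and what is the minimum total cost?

For any fixed open set, each township goes to its cheapest open site; total = fixed + service.
{North, East, Central}: Kent→North 7·7=49, Norris→North 4·11=44, Calder→Central 7·15=105, Tring→East 6·6=36, Elton→Central 7·23=161. Service 395; fixed 67; total 462.
{South, East, Central}: Kent→South 2·7=14, Norris→South 7·11=77, Calder→Central 7·15=105, Tring→East 6·6=36, Elton→Central 7·23=161. Service 393; fixed 74; total 467.
{North, South, East, Central}: service 360 + fixed 108 = 468
{North, South, East, West, Central, Uptown}: Kent→South 2·7=14, Norris→North 4·11=44, Calder→Uptown 6·15=90, Tring→East 6·6=36, Elton→West 7·23=161. Service 345; fixed 191; total 536.
No other subset beats 462.

Open North, East and Central; minimum total cost 462.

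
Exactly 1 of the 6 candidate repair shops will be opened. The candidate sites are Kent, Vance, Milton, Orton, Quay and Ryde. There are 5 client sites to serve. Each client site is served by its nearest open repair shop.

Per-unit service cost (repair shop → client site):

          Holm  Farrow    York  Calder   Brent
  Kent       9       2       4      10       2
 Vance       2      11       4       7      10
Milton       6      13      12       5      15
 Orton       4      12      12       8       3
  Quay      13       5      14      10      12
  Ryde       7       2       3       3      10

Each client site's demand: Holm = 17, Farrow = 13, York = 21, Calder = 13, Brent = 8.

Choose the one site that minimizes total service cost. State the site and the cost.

With exactly 1 open, each client site uses its cheapest among the chosen.
{Ryde}: Holm→Ryde 7·17=119, Farrow→Ryde 2·13=26, York→Ryde 3·21=63, Calder→Ryde 3·13=39, Brent→Ryde 10·8=80. Service cost 327.
{Kent}: service cost 409
{Vance}: service cost 432
Among all 6 size-1 choices, {Ryde} is lowest.

Choose Ryde only; total service cost 327.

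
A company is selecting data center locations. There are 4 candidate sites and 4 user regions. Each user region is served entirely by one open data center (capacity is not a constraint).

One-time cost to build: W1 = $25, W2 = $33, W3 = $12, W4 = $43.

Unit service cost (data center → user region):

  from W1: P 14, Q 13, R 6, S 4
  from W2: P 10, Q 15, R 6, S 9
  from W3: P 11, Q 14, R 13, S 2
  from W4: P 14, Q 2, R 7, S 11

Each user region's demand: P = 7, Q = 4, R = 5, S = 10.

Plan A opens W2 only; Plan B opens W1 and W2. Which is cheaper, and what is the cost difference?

Plan B is cheaper by 33.

Plan A: {W2}: P→W2 10·7=70, Q→W2 15·4=60, R→W2 6·5=30, S→W2 9·10=90. Service 250; fixed 33; total 283.
Plan B: {W1, W2}: P→W2 10·7=70, Q→W1 13·4=52, R→W1 6·5=30, S→W1 4·10=40. Service 192; fixed 58; total 250.
Difference: |283 − 250| = 33.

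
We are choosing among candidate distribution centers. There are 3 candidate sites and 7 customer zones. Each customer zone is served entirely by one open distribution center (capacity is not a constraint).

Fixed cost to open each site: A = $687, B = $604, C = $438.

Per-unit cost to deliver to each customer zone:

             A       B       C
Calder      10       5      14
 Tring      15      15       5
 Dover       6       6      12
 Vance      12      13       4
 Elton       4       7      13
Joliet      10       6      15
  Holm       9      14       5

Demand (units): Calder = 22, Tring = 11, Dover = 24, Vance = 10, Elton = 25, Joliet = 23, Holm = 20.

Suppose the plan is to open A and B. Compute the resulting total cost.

Each customer zone is assigned to its cheapest site among the open ones.
{A, B}: Calder→B 5·22=110, Tring→A 15·11=165, Dover→A 6·24=144, Vance→A 12·10=120, Elton→A 4·25=100, Joliet→B 6·23=138, Holm→A 9·20=180. Service 957; fixed 1291; total 2248.

Total cost: 2248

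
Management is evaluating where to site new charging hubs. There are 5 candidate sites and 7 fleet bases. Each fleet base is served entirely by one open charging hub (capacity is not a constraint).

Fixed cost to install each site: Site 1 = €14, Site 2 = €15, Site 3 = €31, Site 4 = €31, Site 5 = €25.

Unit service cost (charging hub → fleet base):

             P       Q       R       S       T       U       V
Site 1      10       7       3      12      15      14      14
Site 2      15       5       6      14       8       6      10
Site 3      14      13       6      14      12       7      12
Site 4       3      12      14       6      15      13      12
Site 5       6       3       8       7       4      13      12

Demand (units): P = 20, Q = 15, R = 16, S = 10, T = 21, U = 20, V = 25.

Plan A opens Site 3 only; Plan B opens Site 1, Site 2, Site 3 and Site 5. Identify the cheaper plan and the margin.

Plan A: {Site 3}: P→Site 3 14·20=280, Q→Site 3 13·15=195, R→Site 3 6·16=96, S→Site 3 14·10=140, T→Site 3 12·21=252, U→Site 3 7·20=140, V→Site 3 12·25=300. Service 1403; fixed 31; total 1434.
Plan B: {Site 1, Site 2, Site 3, Site 5}: P→Site 5 6·20=120, Q→Site 5 3·15=45, R→Site 1 3·16=48, S→Site 5 7·10=70, T→Site 5 4·21=84, U→Site 2 6·20=120, V→Site 2 10·25=250. Service 737; fixed 85; total 822.
Difference: |1434 − 822| = 612.

Plan B is cheaper by 612.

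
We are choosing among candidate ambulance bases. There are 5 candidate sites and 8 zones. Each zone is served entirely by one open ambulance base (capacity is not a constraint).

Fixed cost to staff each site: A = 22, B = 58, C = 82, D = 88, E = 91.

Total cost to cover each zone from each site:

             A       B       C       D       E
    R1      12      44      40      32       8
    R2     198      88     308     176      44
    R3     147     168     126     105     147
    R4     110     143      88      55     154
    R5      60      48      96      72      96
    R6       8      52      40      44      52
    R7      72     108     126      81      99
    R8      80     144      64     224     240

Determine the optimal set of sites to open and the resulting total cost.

For any fixed open set, each zone goes to its cheapest open site; total = fixed + service.
{A, D, E}: R1→E 8, R2→E 44, R3→D 105, R4→D 55, R5→A 60, R6→A 8, R7→A 72, R8→A 80. Service 432; fixed 201; total 633.
{A, B, D}: R1→A 12, R2→B 88, R3→D 105, R4→D 55, R5→B 48, R6→A 8, R7→A 72, R8→A 80. Service 468; fixed 168; total 636.
{A, E}: service 529 + fixed 113 = 642
{A, B, C, D, E}: service 404 + fixed 341 = 745
No other subset beats 633.

Open A, D and E; minimum total cost 633.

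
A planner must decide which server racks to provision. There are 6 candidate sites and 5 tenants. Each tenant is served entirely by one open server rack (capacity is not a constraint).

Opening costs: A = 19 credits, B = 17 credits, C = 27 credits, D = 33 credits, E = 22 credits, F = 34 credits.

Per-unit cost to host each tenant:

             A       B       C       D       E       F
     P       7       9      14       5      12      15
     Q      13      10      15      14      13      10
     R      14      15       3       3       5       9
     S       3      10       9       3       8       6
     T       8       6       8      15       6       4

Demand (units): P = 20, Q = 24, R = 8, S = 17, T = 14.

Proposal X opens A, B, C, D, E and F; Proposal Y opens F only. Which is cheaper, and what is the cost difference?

Proposal X: {A, B, C, D, E, F}: P→D 5·20=100, Q→B 10·24=240, R→C 3·8=24, S→A 3·17=51, T→F 4·14=56. Service 471; fixed 152; total 623.
Proposal Y: {F}: P→F 15·20=300, Q→F 10·24=240, R→F 9·8=72, S→F 6·17=102, T→F 4·14=56. Service 770; fixed 34; total 804.
Difference: |623 − 804| = 181.

Proposal X is cheaper by 181.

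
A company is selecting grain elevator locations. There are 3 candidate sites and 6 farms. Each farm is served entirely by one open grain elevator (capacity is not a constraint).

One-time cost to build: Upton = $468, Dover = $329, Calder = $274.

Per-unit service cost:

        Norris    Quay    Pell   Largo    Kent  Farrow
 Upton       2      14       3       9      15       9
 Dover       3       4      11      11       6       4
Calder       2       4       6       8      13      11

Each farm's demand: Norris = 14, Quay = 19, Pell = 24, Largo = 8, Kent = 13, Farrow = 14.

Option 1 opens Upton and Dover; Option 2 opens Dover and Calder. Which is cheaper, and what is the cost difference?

Option 1: {Upton, Dover}: Norris→Upton 2·14=28, Quay→Dover 4·19=76, Pell→Upton 3·24=72, Largo→Upton 9·8=72, Kent→Dover 6·13=78, Farrow→Dover 4·14=56. Service 382; fixed 797; total 1179.
Option 2: {Dover, Calder}: Norris→Calder 2·14=28, Quay→Dover 4·19=76, Pell→Calder 6·24=144, Largo→Calder 8·8=64, Kent→Dover 6·13=78, Farrow→Dover 4·14=56. Service 446; fixed 603; total 1049.
Difference: |1179 − 1049| = 130.

Option 2 is cheaper by 130.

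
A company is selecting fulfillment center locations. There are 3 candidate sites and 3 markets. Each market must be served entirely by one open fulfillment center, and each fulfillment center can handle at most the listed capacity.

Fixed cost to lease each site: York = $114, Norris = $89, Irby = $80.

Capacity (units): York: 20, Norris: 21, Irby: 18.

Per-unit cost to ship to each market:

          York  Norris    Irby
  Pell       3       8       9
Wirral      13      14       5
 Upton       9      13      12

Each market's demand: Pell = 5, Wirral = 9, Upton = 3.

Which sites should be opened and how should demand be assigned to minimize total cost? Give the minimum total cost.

Open {Irby}: Pell→Irby 9·5=45, Wirral→Irby 5·9=45, Upton→Irby 12·3=36.
Loads: Irby carries 17/18. Service 126; fixed 80; total 206.
Next best feasible plan costs 273.

Minimum total cost: 206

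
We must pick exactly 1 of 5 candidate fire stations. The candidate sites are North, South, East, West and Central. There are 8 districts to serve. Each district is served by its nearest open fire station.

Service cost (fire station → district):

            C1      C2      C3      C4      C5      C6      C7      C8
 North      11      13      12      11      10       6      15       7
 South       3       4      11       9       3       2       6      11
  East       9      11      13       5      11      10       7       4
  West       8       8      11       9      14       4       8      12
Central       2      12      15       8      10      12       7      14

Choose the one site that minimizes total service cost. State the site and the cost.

With exactly 1 open, each district uses its cheapest among the chosen.
{South}: C1→South 3, C2→South 4, C3→South 11, C4→South 9, C5→South 3, C6→South 2, C7→South 6, C8→South 11. Service cost 49.
{East}: service cost 70
{West}: service cost 74
Among all 5 size-1 choices, {South} is lowest.

Choose South only; total service cost 49.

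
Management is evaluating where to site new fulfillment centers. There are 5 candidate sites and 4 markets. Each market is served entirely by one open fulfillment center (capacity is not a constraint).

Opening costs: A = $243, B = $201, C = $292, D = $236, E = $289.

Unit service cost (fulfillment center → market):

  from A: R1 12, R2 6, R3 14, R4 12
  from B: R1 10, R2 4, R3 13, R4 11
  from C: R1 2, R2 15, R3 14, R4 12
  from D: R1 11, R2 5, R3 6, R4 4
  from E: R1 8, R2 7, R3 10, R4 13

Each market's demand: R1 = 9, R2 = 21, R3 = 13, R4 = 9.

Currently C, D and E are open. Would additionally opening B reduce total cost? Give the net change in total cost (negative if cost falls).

Current service cost with {C, D, E}: 237.
Adding B: each market re-picks its cheapest; new service cost 216, saving 21.
Extra fixed cost: 201. Net change = 201 − 21 = 180.
(Totals: 1054 → 1234.)

No — net change +180 (cost rises by 180).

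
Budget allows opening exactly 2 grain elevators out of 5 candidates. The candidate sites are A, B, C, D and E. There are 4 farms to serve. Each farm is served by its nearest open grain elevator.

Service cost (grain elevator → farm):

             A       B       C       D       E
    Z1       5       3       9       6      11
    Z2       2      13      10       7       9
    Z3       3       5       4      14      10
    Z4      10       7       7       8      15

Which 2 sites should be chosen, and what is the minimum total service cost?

With exactly 2 open, each farm uses its cheapest among the chosen.
{A, B}: Z1→B 3, Z2→A 2, Z3→A 3, Z4→B 7. Service cost 15.
{A, C}: service cost 17
{A, D}: service cost 18
Among all 10 size-2 choices, {A, B} is lowest.

Choose A and B; total service cost 15.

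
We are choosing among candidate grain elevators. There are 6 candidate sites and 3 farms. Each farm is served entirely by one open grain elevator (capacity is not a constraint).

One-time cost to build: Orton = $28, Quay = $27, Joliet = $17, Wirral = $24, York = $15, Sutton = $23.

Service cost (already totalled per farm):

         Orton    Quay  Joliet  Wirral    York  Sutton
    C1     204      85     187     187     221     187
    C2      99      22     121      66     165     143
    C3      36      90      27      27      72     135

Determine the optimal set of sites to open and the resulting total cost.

Open Quay and Joliet; minimum total cost 178.

For any fixed open set, each farm goes to its cheapest open site; total = fixed + service.
{Quay, Joliet}: C1→Quay 85, C2→Quay 22, C3→Joliet 27. Service 134; fixed 44; total 178.
{Quay, Wirral}: service 134 + fixed 51 = 185
{Quay, Joliet, York}: C1→Quay 85, C2→Quay 22, C3→Joliet 27. Service 134; fixed 59; total 193.
{Orton, Quay, Joliet, Wirral, York, Sutton}: service 134 + fixed 134 = 268
No other subset beats 178.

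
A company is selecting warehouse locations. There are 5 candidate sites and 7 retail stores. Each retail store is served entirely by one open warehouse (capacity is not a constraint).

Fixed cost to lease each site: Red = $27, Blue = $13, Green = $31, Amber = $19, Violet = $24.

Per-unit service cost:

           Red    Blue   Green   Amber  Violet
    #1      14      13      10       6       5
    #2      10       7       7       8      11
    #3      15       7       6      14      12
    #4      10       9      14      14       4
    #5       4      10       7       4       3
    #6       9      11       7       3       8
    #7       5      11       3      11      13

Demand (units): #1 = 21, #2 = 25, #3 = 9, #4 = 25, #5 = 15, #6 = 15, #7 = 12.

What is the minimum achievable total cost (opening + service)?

For any fixed open set, each retail store goes to its cheapest open site; total = fixed + service.
{Green, Amber, Violet}: #1→Violet 5·21=105, #2→Green 7·25=175, #3→Green 6·9=54, #4→Violet 4·25=100, #5→Violet 3·15=45, #6→Amber 3·15=45, #7→Green 3·12=36. Service 560; fixed 74; total 634.
{Blue, Green, Amber, Violet}: service 560 + fixed 87 = 647
{Red, Green, Amber, Violet}: #1→Violet 5·21=105, #2→Green 7·25=175, #3→Green 6·9=54, #4→Violet 4·25=100, #5→Violet 3·15=45, #6→Amber 3·15=45, #7→Green 3·12=36. Service 560; fixed 101; total 661.
{Red, Blue, Green, Amber, Violet}: service 560 + fixed 114 = 674
No other subset beats 634.

Minimum total cost: 634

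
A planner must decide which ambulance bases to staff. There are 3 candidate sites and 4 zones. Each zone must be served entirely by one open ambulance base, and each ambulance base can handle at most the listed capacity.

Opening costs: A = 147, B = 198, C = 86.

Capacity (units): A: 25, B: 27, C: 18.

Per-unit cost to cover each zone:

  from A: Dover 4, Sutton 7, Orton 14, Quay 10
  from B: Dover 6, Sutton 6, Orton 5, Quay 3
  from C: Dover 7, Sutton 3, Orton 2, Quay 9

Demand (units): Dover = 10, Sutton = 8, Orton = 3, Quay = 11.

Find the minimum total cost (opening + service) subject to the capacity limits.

Minimum total cost: 407

Open {B, C}: Dover→B 6·10=60, Sutton→C 3·8=24, Orton→C 2·3=6, Quay→B 3·11=33.
Loads: B carries 21/27, C carries 11/18. Service 123; fixed 284; total 407.
Next best feasible plan costs 413.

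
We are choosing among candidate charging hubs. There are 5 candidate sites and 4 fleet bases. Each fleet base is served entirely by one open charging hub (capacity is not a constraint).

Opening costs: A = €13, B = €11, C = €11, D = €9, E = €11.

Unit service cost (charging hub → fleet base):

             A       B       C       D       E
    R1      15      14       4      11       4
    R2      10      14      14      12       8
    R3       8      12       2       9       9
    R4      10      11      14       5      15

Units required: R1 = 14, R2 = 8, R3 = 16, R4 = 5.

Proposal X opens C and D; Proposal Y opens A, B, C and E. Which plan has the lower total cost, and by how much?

Proposal X: {C, D}: R1→C 4·14=56, R2→D 12·8=96, R3→C 2·16=32, R4→D 5·5=25. Service 209; fixed 20; total 229.
Proposal Y: {A, B, C, E}: R1→C 4·14=56, R2→E 8·8=64, R3→C 2·16=32, R4→A 10·5=50. Service 202; fixed 46; total 248.
Difference: |229 − 248| = 19.

Proposal X is cheaper by 19.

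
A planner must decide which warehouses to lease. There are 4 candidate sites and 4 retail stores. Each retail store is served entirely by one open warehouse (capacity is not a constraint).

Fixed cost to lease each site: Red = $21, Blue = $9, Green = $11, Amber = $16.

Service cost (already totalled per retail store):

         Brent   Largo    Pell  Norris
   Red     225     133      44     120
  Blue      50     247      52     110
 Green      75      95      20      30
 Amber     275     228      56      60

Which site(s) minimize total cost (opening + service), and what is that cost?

Open Blue and Green; minimum total cost 215.

For any fixed open set, each retail store goes to its cheapest open site; total = fixed + service.
{Blue, Green}: Brent→Blue 50, Largo→Green 95, Pell→Green 20, Norris→Green 30. Service 195; fixed 20; total 215.
{Blue, Green, Amber}: service 195 + fixed 36 = 231
{Green}: service 220 + fixed 11 = 231
{Red, Blue, Green, Amber}: service 195 + fixed 57 = 252
(All 15 nonempty subsets were checked; Blue and Green is lowest.)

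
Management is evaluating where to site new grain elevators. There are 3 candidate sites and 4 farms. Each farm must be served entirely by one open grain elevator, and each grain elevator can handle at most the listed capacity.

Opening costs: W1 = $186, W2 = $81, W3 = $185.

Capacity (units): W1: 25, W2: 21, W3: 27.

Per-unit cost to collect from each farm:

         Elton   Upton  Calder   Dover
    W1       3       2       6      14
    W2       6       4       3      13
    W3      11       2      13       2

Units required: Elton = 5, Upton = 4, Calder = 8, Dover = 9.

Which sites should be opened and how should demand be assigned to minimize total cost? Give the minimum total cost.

Minimum total cost: 346

Open {W2, W3}: Elton→W2 6·5=30, Upton→W3 2·4=8, Calder→W2 3·8=24, Dover→W3 2·9=18.
Loads: W2 carries 13/21, W3 carries 13/27. Service 80; fixed 266; total 346.
Next best feasible plan costs 354.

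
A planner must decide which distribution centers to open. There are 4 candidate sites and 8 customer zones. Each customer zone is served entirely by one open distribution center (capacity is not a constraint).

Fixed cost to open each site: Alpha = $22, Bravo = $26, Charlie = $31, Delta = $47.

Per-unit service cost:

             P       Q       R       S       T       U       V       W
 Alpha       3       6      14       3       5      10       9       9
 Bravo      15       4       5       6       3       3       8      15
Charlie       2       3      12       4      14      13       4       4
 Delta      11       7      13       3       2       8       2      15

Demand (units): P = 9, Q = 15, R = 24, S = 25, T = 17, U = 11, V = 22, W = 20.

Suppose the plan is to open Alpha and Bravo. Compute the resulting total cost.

Total cost: 770

Each customer zone is assigned to its cheapest site among the open ones.
{Alpha, Bravo}: P→Alpha 3·9=27, Q→Bravo 4·15=60, R→Bravo 5·24=120, S→Alpha 3·25=75, T→Bravo 3·17=51, U→Bravo 3·11=33, V→Bravo 8·22=176, W→Alpha 9·20=180. Service 722; fixed 48; total 770.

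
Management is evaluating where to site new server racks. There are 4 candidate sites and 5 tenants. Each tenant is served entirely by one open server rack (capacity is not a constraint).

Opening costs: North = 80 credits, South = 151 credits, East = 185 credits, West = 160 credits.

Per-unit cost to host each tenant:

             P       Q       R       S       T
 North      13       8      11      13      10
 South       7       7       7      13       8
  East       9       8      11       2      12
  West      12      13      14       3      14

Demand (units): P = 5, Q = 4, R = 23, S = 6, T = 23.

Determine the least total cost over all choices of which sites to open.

Minimum total cost: 637

For any fixed open set, each tenant goes to its cheapest open site; total = fixed + service.
{South}: P→South 7·5=35, Q→South 7·4=28, R→South 7·23=161, S→South 13·6=78, T→South 8·23=184. Service 486; fixed 151; total 637.
{North, South}: service 486 + fixed 231 = 717
{South, West}: P→South 7·5=35, Q→South 7·4=28, R→South 7·23=161, S→West 3·6=18, T→South 8·23=184. Service 426; fixed 311; total 737.
{North, South, East, West}: P→South 7·5=35, Q→South 7·4=28, R→South 7·23=161, S→East 2·6=12, T→South 8·23=184. Service 420; fixed 576; total 996.
No other subset beats 637.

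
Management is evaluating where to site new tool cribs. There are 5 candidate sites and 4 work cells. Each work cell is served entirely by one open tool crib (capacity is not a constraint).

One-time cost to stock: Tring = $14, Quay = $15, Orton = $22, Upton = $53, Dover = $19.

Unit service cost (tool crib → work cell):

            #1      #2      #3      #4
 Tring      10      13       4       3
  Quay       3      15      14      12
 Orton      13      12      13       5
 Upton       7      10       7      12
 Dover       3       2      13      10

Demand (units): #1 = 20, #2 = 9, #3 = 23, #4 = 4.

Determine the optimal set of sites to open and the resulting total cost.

For any fixed open set, each work cell goes to its cheapest open site; total = fixed + service.
{Tring, Dover}: #1→Dover 3·20=60, #2→Dover 2·9=18, #3→Tring 4·23=92, #4→Tring 3·4=12. Service 182; fixed 33; total 215.
{Tring, Quay, Dover}: #1→Quay 3·20=60, #2→Dover 2·9=18, #3→Tring 4·23=92, #4→Tring 3·4=12. Service 182; fixed 48; total 230.
{Tring, Orton, Dover}: #1→Dover 3·20=60, #2→Dover 2·9=18, #3→Tring 4·23=92, #4→Tring 3·4=12. Service 182; fixed 55; total 237.
{Tring, Quay, Orton, Upton, Dover}: service 182 + fixed 123 = 305
No other subset beats 215.

Open Tring and Dover; minimum total cost 215.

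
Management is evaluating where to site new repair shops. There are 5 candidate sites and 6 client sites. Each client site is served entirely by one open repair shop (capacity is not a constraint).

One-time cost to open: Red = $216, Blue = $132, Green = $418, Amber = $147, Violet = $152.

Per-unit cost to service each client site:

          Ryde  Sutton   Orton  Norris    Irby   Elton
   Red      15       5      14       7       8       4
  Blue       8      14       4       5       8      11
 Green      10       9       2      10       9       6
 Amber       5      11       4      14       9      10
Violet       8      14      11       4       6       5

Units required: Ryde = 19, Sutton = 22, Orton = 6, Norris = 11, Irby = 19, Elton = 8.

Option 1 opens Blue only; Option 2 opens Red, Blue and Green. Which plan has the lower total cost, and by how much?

Option 1 is cheaper by 368.

Option 1: {Blue}: Ryde→Blue 8·19=152, Sutton→Blue 14·22=308, Orton→Blue 4·6=24, Norris→Blue 5·11=55, Irby→Blue 8·19=152, Elton→Blue 11·8=88. Service 779; fixed 132; total 911.
Option 2: {Red, Blue, Green}: Ryde→Blue 8·19=152, Sutton→Red 5·22=110, Orton→Green 2·6=12, Norris→Blue 5·11=55, Irby→Red 8·19=152, Elton→Red 4·8=32. Service 513; fixed 766; total 1279.
Difference: |911 − 1279| = 368.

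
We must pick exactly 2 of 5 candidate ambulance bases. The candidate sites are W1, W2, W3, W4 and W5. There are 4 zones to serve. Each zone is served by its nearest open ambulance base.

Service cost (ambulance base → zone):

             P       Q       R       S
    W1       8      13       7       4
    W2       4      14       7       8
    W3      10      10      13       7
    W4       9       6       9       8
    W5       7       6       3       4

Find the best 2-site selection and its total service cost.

Choose W2 and W5; total service cost 17.

With exactly 2 open, each zone uses its cheapest among the chosen.
{W2, W5}: P→W2 4, Q→W5 6, R→W5 3, S→W5 4. Service cost 17.
{W1, W5}: service cost 20
{W3, W5}: service cost 20
Among all 10 size-2 choices, {W2, W5} is lowest.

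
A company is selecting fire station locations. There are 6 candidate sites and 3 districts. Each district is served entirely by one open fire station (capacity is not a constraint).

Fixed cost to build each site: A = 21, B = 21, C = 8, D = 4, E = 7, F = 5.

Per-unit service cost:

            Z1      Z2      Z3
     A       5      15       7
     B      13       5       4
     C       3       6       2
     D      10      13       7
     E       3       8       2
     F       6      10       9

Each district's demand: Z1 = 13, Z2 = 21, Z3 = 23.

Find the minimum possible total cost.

Minimum total cost: 218

For any fixed open set, each district goes to its cheapest open site; total = fixed + service.
{B, E}: Z1→E 3·13=39, Z2→B 5·21=105, Z3→E 2·23=46. Service 190; fixed 28; total 218.
{B, C}: service 190 + fixed 29 = 219
{C}: service 211 + fixed 8 = 219
{A, B, C, D, E, F}: service 190 + fixed 66 = 256
No other subset beats 218.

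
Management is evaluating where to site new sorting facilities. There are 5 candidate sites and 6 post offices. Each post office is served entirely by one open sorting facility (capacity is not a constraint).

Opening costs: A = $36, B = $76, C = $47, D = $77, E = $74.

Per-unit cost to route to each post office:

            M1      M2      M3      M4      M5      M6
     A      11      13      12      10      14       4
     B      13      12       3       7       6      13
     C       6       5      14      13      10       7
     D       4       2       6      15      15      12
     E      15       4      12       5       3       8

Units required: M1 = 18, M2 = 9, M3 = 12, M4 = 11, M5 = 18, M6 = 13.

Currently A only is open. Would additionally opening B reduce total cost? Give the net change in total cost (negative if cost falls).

Yes — net change −218 (cost falls by 218).

Current service cost with {A}: 873.
Adding B: each post office re-picks its cheapest; new service cost 579, saving 294.
Extra fixed cost: 76. Net change = 76 − 294 = -218.
(Totals: 909 → 691.)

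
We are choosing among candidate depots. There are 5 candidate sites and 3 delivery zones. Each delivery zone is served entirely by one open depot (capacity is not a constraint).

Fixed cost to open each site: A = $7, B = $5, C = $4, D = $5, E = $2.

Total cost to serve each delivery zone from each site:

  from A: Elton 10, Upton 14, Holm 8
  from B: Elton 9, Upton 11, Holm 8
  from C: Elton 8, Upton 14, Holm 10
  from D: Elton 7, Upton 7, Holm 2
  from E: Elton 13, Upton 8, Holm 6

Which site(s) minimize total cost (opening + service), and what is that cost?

For any fixed open set, each delivery zone goes to its cheapest open site; total = fixed + service.
{D}: Elton→D 7, Upton→D 7, Holm→D 2. Service 16; fixed 5; total 21.
{D, E}: Elton→D 7, Upton→D 7, Holm→D 2. Service 16; fixed 7; total 23.
{C, D}: service 16 + fixed 9 = 25
{A, B, C, D, E}: service 16 + fixed 23 = 39
No other subset beats 21.

Open D only; minimum total cost 21.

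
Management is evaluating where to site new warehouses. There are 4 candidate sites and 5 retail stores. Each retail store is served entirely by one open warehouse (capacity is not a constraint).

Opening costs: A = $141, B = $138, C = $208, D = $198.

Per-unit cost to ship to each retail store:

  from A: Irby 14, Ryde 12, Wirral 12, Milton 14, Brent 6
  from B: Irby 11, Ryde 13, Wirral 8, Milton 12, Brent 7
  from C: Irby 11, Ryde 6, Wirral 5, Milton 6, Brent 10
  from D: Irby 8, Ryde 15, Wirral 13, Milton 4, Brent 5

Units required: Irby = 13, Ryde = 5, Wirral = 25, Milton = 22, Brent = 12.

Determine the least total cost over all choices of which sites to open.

Minimum total cost: 758

For any fixed open set, each retail store goes to its cheapest open site; total = fixed + service.
{C}: Irby→C 11·13=143, Ryde→C 6·5=30, Wirral→C 5·25=125, Milton→C 6·22=132, Brent→C 10·12=120. Service 550; fixed 208; total 758.
{C, D}: service 407 + fixed 406 = 813
{D}: service 652 + fixed 198 = 850
{A, B, C, D}: service 407 + fixed 685 = 1092
No other subset beats 758.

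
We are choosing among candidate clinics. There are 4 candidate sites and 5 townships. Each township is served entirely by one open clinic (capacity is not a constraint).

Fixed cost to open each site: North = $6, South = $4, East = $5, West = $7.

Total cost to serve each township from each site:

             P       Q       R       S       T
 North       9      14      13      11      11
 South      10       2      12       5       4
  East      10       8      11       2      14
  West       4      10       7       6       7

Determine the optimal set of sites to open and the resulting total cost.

For any fixed open set, each township goes to its cheapest open site; total = fixed + service.
{South, West}: P→West 4, Q→South 2, R→West 7, S→South 5, T→South 4. Service 22; fixed 11; total 33.
{South, East, West}: service 19 + fixed 16 = 35
{South}: service 33 + fixed 4 = 37
{North, South, East, West}: P→West 4, Q→South 2, R→West 7, S→East 2, T→South 4. Service 19; fixed 22; total 41.
(All 15 nonempty subsets were checked; South and West is lowest.)

Open South and West; minimum total cost 33.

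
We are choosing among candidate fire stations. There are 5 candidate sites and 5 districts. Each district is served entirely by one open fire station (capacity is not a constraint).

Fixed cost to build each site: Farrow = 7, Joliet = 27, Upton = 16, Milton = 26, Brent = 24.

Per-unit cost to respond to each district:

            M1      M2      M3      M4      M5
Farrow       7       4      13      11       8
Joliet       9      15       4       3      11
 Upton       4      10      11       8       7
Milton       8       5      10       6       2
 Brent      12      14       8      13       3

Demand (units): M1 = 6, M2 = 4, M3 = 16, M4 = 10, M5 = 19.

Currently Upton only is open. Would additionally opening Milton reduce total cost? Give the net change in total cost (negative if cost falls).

Yes — net change −125 (cost falls by 125).

Current service cost with {Upton}: 453.
Adding Milton: each district re-picks its cheapest; new service cost 302, saving 151.
Extra fixed cost: 26. Net change = 26 − 151 = -125.
(Totals: 469 → 344.)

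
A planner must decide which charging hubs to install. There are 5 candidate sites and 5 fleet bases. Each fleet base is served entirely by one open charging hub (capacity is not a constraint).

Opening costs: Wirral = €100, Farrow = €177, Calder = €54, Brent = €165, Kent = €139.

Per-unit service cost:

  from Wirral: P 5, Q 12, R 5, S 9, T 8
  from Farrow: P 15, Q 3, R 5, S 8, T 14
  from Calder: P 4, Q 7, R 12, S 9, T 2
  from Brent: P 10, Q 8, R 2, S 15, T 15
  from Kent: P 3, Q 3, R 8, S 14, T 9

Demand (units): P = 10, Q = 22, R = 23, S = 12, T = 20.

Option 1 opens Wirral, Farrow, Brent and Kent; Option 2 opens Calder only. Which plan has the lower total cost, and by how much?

Option 1: {Wirral, Farrow, Brent, Kent}: P→Kent 3·10=30, Q→Farrow 3·22=66, R→Brent 2·23=46, S→Farrow 8·12=96, T→Wirral 8·20=160. Service 398; fixed 581; total 979.
Option 2: {Calder}: P→Calder 4·10=40, Q→Calder 7·22=154, R→Calder 12·23=276, S→Calder 9·12=108, T→Calder 2·20=40. Service 618; fixed 54; total 672.
Difference: |979 − 672| = 307.

Option 2 is cheaper by 307.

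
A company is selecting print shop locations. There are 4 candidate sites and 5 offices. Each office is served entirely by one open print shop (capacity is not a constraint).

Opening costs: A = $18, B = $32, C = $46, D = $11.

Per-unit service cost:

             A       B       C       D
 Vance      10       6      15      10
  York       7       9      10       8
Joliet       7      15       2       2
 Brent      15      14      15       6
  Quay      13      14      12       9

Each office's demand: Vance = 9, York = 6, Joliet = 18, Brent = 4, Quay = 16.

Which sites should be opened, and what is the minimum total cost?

For any fixed open set, each office goes to its cheapest open site; total = fixed + service.
{B, D}: Vance→B 6·9=54, York→D 8·6=48, Joliet→D 2·18=36, Brent→D 6·4=24, Quay→D 9·16=144. Service 306; fixed 43; total 349.
{D}: service 342 + fixed 11 = 353
{A, B, D}: service 300 + fixed 61 = 361
{A, B, C, D}: service 300 + fixed 107 = 407
No other subset beats 349.

Open B and D; minimum total cost 349.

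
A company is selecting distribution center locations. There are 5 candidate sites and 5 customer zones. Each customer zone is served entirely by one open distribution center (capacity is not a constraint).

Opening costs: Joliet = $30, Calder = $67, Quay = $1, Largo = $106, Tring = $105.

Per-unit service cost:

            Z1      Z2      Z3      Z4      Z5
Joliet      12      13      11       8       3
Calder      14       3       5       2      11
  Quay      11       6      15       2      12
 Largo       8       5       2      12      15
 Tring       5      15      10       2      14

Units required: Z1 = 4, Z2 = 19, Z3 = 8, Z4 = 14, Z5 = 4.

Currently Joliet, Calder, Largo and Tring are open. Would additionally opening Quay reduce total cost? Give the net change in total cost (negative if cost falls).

Current service cost with {Joliet, Calder, Largo, Tring}: 133.
Adding Quay: each customer zone re-picks its cheapest; new service cost 133, saving 0.
Extra fixed cost: 1. Net change = 1 − 0 = 1.
(Totals: 441 → 442.)

No — net change +1 (cost rises by 1).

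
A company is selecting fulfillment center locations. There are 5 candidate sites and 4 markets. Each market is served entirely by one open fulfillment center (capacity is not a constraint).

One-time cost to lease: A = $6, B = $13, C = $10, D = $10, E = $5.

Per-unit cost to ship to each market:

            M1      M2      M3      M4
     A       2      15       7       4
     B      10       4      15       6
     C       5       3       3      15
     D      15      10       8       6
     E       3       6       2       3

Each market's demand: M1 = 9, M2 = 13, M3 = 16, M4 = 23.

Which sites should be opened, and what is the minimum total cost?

For any fixed open set, each market goes to its cheapest open site; total = fixed + service.
{A, C, E}: M1→A 2·9=18, M2→C 3·13=39, M3→E 2·16=32, M4→E 3·23=69. Service 158; fixed 21; total 179.
{C, E}: service 167 + fixed 15 = 182
{A, C, D, E}: service 158 + fixed 31 = 189
{A, B, C, D, E}: service 158 + fixed 44 = 202
No other subset beats 179.

Open A, C and E; minimum total cost 179.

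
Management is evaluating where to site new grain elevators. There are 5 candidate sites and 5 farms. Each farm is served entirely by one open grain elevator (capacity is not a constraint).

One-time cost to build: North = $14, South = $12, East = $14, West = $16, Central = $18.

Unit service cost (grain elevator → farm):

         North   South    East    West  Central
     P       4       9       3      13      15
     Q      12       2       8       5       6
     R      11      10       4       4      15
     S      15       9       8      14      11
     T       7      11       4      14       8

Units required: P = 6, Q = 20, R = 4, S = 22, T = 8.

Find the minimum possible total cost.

For any fixed open set, each farm goes to its cheapest open site; total = fixed + service.
{South, East}: P→East 3·6=18, Q→South 2·20=40, R→East 4·4=16, S→East 8·22=176, T→East 4·8=32. Service 282; fixed 26; total 308.
{North, South, East}: P→East 3·6=18, Q→South 2·20=40, R→East 4·4=16, S→East 8·22=176, T→East 4·8=32. Service 282; fixed 40; total 322.
{South, East, West}: P→East 3·6=18, Q→South 2·20=40, R→East 4·4=16, S→East 8·22=176, T→East 4·8=32. Service 282; fixed 42; total 324.
{North, South, East, West, Central}: P→East 3·6=18, Q→South 2·20=40, R→East 4·4=16, S→East 8·22=176, T→East 4·8=32. Service 282; fixed 74; total 356.
No other subset beats 308.

Minimum total cost: 308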